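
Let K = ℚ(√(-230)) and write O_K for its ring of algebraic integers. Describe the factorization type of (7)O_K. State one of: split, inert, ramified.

-230 mod 4 = 2, hence disc K = 4·(-230) = -920 and O_K = ℤ[√-230].
disc(K) = -920 is not divisible by 7; 7 is unramified.
(-230/7) = 1^3 mod 7 = 1, giving Legendre symbol 1.
Legendre symbol 1 ⇒ 7 is split.

p splits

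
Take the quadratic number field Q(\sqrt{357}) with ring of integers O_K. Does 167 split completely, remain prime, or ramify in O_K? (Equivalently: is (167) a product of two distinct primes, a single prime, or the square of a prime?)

inert — (167) stays prime in O_K

357 mod 4 = 1, hence disc K = 357 and O_K = ℤ[(1+√357)/2].
Since gcd(167, 357) = 1 the prime 167 does not ramify.
Compute (357/167) via Euler: 23^((167-1)/2) mod 167 = 166, so (357/167) = -1.
Legendre symbol -1 ⇒ 167 is inert.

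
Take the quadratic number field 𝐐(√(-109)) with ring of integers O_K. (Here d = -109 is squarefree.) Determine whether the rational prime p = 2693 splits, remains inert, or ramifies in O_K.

d = -109 ≡ 3 (mod 4), so O_K = ℤ[√-109] and disc(K) = 4d = -436.
Since gcd(2693, -436) = 1 the prime 2693 does not ramify.
Compute (-109/2693) via Euler: 2584^((2693-1)/2) mod 2693 = 2692, so (-109/2693) = -1.
Legendre symbol -1 ⇒ 2693 is inert.

p is inert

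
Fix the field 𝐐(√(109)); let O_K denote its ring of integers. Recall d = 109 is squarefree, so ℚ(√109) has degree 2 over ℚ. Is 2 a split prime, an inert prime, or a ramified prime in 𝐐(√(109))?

inert

109 mod 4 = 1, hence disc K = 109 and O_K = ℤ[(1+√109)/2].
Since gcd(2, 109) = 1 the prime 2 does not ramify.
Checking d mod 8: 109 ≡ 5. Hence 2 is inert in O_K.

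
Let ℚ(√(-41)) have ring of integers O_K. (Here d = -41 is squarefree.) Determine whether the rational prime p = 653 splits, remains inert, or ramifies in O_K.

d = -41 ≡ 3 (mod 4), so O_K = ℤ[√-41] and disc(K) = 4d = -164.
653 ∤ -164, so 653 is unramified.
Euler's criterion: (-41)^326 mod 653 = 652. Thus (-41|653) = -1.
Legendre symbol -1 ⇒ 653 is inert.

remains prime (inert)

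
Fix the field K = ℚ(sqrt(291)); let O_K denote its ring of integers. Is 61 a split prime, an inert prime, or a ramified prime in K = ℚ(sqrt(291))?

split

Since 291 ≢ 1 mod 4, the ring of integers is ℤ[√291] with discriminant 4·291 = 1164.
Since gcd(61, 1164) = 1 the prime 61 does not ramify.
Legendre symbol by Euler's criterion: (291/61) ≡ 291^30 ≡ 1 (mod 61), i.e. (291/61) = 1.
d is a quadratic residue mod p, hence 61 splits in O_K.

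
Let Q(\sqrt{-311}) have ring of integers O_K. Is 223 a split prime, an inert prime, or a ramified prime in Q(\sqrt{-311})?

d = -311 ≡ 1 (mod 4), so O_K = ℤ[(1+√-311)/2] and disc(K) = d = -311.
223 ∤ -311, so 223 is unramified.
Legendre symbol by Euler's criterion: (-311/223) ≡ (-311)^111 ≡ 1 (mod 223), i.e. (-311/223) = 1.
(-311/223) = 1, so 223 splits.

223 splits in O_K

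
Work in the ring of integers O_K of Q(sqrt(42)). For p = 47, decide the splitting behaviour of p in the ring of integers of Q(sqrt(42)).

Since 42 ≢ 1 mod 4, the ring of integers is ℤ[√42] with discriminant 4·42 = 168.
disc(K) = 168 is not divisible by 47; 47 is unramified.
Euler's criterion: 42^23 mod 47 = 1. Thus (42|47) = 1.
d is a quadratic residue mod p, hence 47 splits in O_K.

splits completely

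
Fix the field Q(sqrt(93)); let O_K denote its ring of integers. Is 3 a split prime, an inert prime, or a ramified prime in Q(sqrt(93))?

ramifies in O_K

Since 93 ≡ 1 mod 4, the ring of integers is ℤ[(1+√93)/2] with discriminant 93.
disc(K) = 93 = 3·31, so p = 3 is ramified.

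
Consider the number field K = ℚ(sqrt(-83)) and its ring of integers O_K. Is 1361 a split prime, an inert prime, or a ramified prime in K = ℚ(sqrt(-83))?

-83 mod 4 = 1, hence disc K = -83 and O_K = ℤ[(1+√-83)/2].
disc(K) = -83 is not divisible by 1361; 1361 is unramified.
(-83/1361) = 1278^680 mod 1361 = 1, giving Legendre symbol 1.
Legendre symbol 1 ⇒ 1361 is split.

split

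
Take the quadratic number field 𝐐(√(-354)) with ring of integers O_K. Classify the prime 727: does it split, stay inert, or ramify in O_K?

Since -354 ≢ 1 mod 4, the ring of integers is ℤ[√-354] with discriminant 4·(-354) = -1416.
727 ∤ -1416, so 727 is unramified.
Euler's criterion: (-354)^363 mod 727 = 726. Thus (-354|727) = -1.
(-354/727) = -1, so 727 is inert.

p is inert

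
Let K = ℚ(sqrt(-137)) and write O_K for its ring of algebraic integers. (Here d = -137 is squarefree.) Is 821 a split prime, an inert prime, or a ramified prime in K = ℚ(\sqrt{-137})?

d = -137 ≡ 3 (mod 4), so O_K = ℤ[√-137] and disc(K) = 4d = -548.
Since gcd(821, -548) = 1 the prime 821 does not ramify.
Compute (-137/821) via Euler: 684^((821-1)/2) mod 821 = 1, so (-137/821) = 1.
d is a quadratic residue mod p, hence 821 splits in O_K.

821 splits in O_K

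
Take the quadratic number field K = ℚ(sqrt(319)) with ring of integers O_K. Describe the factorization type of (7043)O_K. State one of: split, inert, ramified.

inert — (7043) stays prime in O_K

d = 319 ≡ 3 (mod 4), so O_K = ℤ[√319] and disc(K) = 4d = 1276.
7043 ∤ 1276, so 7043 is unramified.
Compute (319/7043) via Euler: 319^((7043-1)/2) mod 7043 = 7042, so (319/7043) = -1.
(319/7043) = -1, so 7043 is inert.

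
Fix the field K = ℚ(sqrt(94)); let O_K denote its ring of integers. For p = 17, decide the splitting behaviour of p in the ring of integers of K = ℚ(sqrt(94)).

p splits

Since 94 ≢ 1 mod 4, the ring of integers is ℤ[√94] with discriminant 4·94 = 376.
Since gcd(17, 376) = 1 the prime 17 does not ramify.
Legendre symbol by Euler's criterion: (94/17) ≡ 94^8 ≡ 1 (mod 17), i.e. (94/17) = 1.
(94/17) = 1, so 17 splits.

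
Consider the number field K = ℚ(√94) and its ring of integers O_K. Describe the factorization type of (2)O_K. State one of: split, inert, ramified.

Since 94 ≢ 1 mod 4, the ring of integers is ℤ[√94] with discriminant 4·94 = 376.
disc(K) = 376 = 2·188, so p = 2 is ramified.

ramified — (2) = 𝔭²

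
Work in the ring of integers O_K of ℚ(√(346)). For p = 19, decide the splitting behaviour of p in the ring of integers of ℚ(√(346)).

p splits

Since 346 ≢ 1 mod 4, the ring of integers is ℤ[√346] with discriminant 4·346 = 1384.
19 ∤ 1384, so 19 is unramified.
Compute (346/19) via Euler: 4^((19-1)/2) mod 19 = 1, so (346/19) = 1.
Legendre symbol 1 ⇒ 19 is split.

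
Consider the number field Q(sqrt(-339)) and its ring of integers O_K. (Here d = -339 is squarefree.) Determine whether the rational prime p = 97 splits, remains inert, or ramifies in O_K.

split — (97) = 𝔭₁𝔭₂ with 𝔭₁ ≠ 𝔭₂

-339 mod 4 = 1, hence disc K = -339 and O_K = ℤ[(1+√-339)/2].
Since gcd(97, -339) = 1 the prime 97 does not ramify.
Compute (-339/97) via Euler: 49^((97-1)/2) mod 97 = 1, so (-339/97) = 1.
d is a quadratic residue mod p, hence 97 splits in O_K.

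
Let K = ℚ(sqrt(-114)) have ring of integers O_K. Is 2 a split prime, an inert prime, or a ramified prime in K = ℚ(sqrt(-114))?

d = -114 ≡ 2 (mod 4), so O_K = ℤ[√-114] and disc(K) = 4d = -456.
2 divides disc(K) = -456, so 2 ramifies.

ramifies in O_K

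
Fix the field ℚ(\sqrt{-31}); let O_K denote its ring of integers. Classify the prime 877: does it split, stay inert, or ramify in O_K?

d = -31 ≡ 1 (mod 4), so O_K = ℤ[(1+√-31)/2] and disc(K) = d = -31.
disc(K) = -31 is not divisible by 877; 877 is unramified.
Compute (-31/877) via Euler: 846^((877-1)/2) mod 877 = 1, so (-31/877) = 1.
(-31/877) = 1, so 877 splits.

p splits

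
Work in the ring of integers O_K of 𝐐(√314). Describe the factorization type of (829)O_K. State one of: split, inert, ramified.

Since 314 ≢ 1 mod 4, the ring of integers is ℤ[√314] with discriminant 4·314 = 1256.
disc(K) = 1256 is not divisible by 829; 829 is unramified.
Euler's criterion: 314^414 mod 829 = 828. Thus (314|829) = -1.
Legendre symbol -1 ⇒ 829 is inert.

remains prime (inert)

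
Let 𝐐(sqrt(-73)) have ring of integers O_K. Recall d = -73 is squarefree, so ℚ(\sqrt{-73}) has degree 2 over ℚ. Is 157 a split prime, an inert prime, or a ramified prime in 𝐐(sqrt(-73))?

-73 mod 4 = 3, hence disc K = 4·(-73) = -292 and O_K = ℤ[√-73].
disc(K) = -292 is not divisible by 157; 157 is unramified.
(-73/157) = 84^78 mod 157 = 156, giving Legendre symbol -1.
Legendre symbol -1 ⇒ 157 is inert.

inert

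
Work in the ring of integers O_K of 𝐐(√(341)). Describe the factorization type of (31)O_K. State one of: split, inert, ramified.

ramifies in O_K

d = 341 ≡ 1 (mod 4), so O_K = ℤ[(1+√341)/2] and disc(K) = d = 341.
disc(K) = 341 = 31·11, so p = 31 is ramified.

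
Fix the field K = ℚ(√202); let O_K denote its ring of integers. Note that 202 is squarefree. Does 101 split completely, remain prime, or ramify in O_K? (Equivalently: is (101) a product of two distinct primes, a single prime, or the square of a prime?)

p ramifies

d = 202 ≡ 2 (mod 4), so O_K = ℤ[√202] and disc(K) = 4d = 808.
101 divides disc(K) = 808, so 101 ramifies.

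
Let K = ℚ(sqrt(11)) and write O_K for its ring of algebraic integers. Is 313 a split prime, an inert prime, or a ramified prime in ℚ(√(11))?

Since 11 ≢ 1 mod 4, the ring of integers is ℤ[√11] with discriminant 4·11 = 44.
Since gcd(313, 44) = 1 the prime 313 does not ramify.
Legendre symbol by Euler's criterion: (11/313) ≡ 11^156 ≡ 1 (mod 313), i.e. (11/313) = 1.
Legendre symbol 1 ⇒ 313 is split.

313 splits in O_K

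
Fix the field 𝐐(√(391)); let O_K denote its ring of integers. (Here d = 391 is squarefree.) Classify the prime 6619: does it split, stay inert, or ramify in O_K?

391 mod 4 = 3, hence disc K = 4·391 = 1564 and O_K = ℤ[√391].
disc(K) = 1564 is not divisible by 6619; 6619 is unramified.
Compute (391/6619) via Euler: 391^((6619-1)/2) mod 6619 = 1, so (391/6619) = 1.
Legendre symbol 1 ⇒ 6619 is split.

p splits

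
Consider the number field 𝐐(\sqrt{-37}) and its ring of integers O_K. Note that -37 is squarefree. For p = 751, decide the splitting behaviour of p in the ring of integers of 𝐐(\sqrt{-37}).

751 remains inert

d = -37 ≡ 3 (mod 4), so O_K = ℤ[√-37] and disc(K) = 4d = -148.
Since gcd(751, -148) = 1 the prime 751 does not ramify.
(-37/751) = 714^375 mod 751 = 750, giving Legendre symbol -1.
d is a non-residue mod p, hence 751 remains inert in O_K.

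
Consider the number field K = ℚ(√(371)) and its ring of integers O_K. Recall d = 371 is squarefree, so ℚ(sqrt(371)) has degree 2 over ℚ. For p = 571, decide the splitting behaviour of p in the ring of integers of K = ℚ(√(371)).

split

d = 371 ≡ 3 (mod 4), so O_K = ℤ[√371] and disc(K) = 4d = 1484.
disc(K) = 1484 is not divisible by 571; 571 is unramified.
Legendre symbol by Euler's criterion: (371/571) ≡ 371^285 ≡ 1 (mod 571), i.e. (371/571) = 1.
Legendre symbol 1 ⇒ 571 is split.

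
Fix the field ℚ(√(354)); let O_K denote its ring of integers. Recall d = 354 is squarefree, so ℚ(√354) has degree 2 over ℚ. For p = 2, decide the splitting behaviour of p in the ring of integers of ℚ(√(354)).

2 is ramified

354 mod 4 = 2, hence disc K = 4·354 = 1416 and O_K = ℤ[√354].
2 divides disc(K) = 1416, so 2 ramifies.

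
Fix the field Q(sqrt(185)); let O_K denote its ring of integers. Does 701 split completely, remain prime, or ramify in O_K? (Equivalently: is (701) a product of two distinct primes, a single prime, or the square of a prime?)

Since 185 ≡ 1 mod 4, the ring of integers is ℤ[(1+√185)/2] with discriminant 185.
701 ∤ 185, so 701 is unramified.
Euler's criterion: 185^350 mod 701 = 700. Thus (185|701) = -1.
(185/701) = -1, so 701 is inert.

701 remains inert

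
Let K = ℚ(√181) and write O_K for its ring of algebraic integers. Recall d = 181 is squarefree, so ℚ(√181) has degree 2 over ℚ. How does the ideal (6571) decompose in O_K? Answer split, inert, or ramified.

d = 181 ≡ 1 (mod 4), so O_K = ℤ[(1+√181)/2] and disc(K) = d = 181.
disc(K) = 181 is not divisible by 6571; 6571 is unramified.
(181/6571) = 181^3285 mod 6571 = 1, giving Legendre symbol 1.
(181/6571) = 1, so 6571 splits.

p splits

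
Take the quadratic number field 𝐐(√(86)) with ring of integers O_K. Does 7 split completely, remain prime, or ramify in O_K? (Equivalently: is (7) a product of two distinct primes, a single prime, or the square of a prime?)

86 mod 4 = 2, hence disc K = 4·86 = 344 and O_K = ℤ[√86].
Since gcd(7, 344) = 1 the prime 7 does not ramify.
Euler's criterion: 86^3 mod 7 = 1. Thus (86|7) = 1.
Legendre symbol 1 ⇒ 7 is split.

splits completely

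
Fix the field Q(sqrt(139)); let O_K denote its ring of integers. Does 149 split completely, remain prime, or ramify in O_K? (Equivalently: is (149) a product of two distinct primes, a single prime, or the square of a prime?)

Since 139 ≢ 1 mod 4, the ring of integers is ℤ[√139] with discriminant 4·139 = 556.
149 ∤ 556, so 149 is unramified.
(139/149) = 139^74 mod 149 = 148, giving Legendre symbol -1.
Legendre symbol -1 ⇒ 149 is inert.

149 remains inert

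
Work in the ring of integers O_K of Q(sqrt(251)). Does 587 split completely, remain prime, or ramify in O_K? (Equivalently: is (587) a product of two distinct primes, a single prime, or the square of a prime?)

inert — (587) stays prime in O_K

251 mod 4 = 3, hence disc K = 4·251 = 1004 and O_K = ℤ[√251].
disc(K) = 1004 is not divisible by 587; 587 is unramified.
(251/587) = 251^293 mod 587 = 586, giving Legendre symbol -1.
Legendre symbol -1 ⇒ 587 is inert.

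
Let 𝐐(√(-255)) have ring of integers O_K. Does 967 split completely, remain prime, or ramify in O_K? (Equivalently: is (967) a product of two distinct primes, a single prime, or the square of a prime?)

967 remains inert

d = -255 ≡ 1 (mod 4), so O_K = ℤ[(1+√-255)/2] and disc(K) = d = -255.
967 ∤ -255, so 967 is unramified.
(-255/967) = 712^483 mod 967 = 966, giving Legendre symbol -1.
(-255/967) = -1, so 967 is inert.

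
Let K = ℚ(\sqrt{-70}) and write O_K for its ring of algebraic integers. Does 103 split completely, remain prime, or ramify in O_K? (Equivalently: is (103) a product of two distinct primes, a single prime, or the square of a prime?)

-70 mod 4 = 2, hence disc K = 4·(-70) = -280 and O_K = ℤ[√-70].
103 ∤ -280, so 103 is unramified.
Euler's criterion: (-70)^51 mod 103 = 1. Thus (-70|103) = 1.
Legendre symbol 1 ⇒ 103 is split.

split — (103) = 𝔭₁𝔭₂ with 𝔭₁ ≠ 𝔭₂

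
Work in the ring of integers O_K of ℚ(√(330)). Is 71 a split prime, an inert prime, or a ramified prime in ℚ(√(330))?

p is inert

d = 330 ≡ 2 (mod 4), so O_K = ℤ[√330] and disc(K) = 4d = 1320.
Since gcd(71, 1320) = 1 the prime 71 does not ramify.
Compute (330/71) via Euler: 46^((71-1)/2) mod 71 = 70, so (330/71) = -1.
Legendre symbol -1 ⇒ 71 is inert.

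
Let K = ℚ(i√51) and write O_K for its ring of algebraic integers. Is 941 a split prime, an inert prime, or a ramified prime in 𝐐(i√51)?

splits completely

d = -51 ≡ 1 (mod 4), so O_K = ℤ[(1+√-51)/2] and disc(K) = d = -51.
disc(K) = -51 is not divisible by 941; 941 is unramified.
Euler's criterion: (-51)^470 mod 941 = 1. Thus (-51|941) = 1.
(-51/941) = 1, so 941 splits.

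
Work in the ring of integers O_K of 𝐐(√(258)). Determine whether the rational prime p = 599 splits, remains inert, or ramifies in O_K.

Since 258 ≢ 1 mod 4, the ring of integers is ℤ[√258] with discriminant 4·258 = 1032.
Since gcd(599, 1032) = 1 the prime 599 does not ramify.
(258/599) = 258^299 mod 599 = 598, giving Legendre symbol -1.
(258/599) = -1, so 599 is inert.

remains prime (inert)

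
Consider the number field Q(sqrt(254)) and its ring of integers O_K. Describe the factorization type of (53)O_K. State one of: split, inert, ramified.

53 splits in O_K

Since 254 ≢ 1 mod 4, the ring of integers is ℤ[√254] with discriminant 4·254 = 1016.
disc(K) = 1016 is not divisible by 53; 53 is unramified.
(254/53) = 42^26 mod 53 = 1, giving Legendre symbol 1.
(254/53) = 1, so 53 splits.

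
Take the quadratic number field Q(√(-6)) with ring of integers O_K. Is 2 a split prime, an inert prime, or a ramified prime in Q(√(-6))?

p ramifies

Since -6 ≢ 1 mod 4, the ring of integers is ℤ[√-6] with discriminant 4·(-6) = -24.
2 divides disc(K) = -24, so 2 ramifies.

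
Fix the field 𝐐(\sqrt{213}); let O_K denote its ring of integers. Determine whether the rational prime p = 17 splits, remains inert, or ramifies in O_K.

d = 213 ≡ 1 (mod 4), so O_K = ℤ[(1+√213)/2] and disc(K) = d = 213.
17 ∤ 213, so 17 is unramified.
(213/17) = 9^8 mod 17 = 1, giving Legendre symbol 1.
d is a quadratic residue mod p, hence 17 splits in O_K.

p splits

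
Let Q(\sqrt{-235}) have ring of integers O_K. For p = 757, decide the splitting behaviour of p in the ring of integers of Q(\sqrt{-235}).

split

-235 mod 4 = 1, hence disc K = -235 and O_K = ℤ[(1+√-235)/2].
757 ∤ -235, so 757 is unramified.
Compute (-235/757) via Euler: 522^((757-1)/2) mod 757 = 1, so (-235/757) = 1.
Legendre symbol 1 ⇒ 757 is split.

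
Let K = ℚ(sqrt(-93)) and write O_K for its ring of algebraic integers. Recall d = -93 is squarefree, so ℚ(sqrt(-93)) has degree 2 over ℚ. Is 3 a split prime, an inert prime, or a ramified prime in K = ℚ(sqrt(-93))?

Since -93 ≢ 1 mod 4, the ring of integers is ℤ[√-93] with discriminant 4·(-93) = -372.
Ramification test: 3 | -372. The prime 3 ramifies in K.

ramified — (3) = 𝔭²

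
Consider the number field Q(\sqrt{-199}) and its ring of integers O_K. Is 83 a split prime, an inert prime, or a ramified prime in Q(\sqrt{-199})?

-199 mod 4 = 1, hence disc K = -199 and O_K = ℤ[(1+√-199)/2].
Since gcd(83, -199) = 1 the prime 83 does not ramify.
Legendre symbol by Euler's criterion: (-199/83) ≡ (-199)^41 ≡ 82 (mod 83), i.e. (-199/83) = -1.
(-199/83) = -1, so 83 is inert.

inert — (83) stays prime in O_K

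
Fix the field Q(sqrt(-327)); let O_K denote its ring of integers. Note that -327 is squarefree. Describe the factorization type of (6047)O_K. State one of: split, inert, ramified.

-327 mod 4 = 1, hence disc K = -327 and O_K = ℤ[(1+√-327)/2].
Since gcd(6047, -327) = 1 the prime 6047 does not ramify.
Euler's criterion: (-327)^3023 mod 6047 = 1. Thus (-327|6047) = 1.
(-327/6047) = 1, so 6047 splits.

split — (6047) = 𝔭₁𝔭₂ with 𝔭₁ ≠ 𝔭₂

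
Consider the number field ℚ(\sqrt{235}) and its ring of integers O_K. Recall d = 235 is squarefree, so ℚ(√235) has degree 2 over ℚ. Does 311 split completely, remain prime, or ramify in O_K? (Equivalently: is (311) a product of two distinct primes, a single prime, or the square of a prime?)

235 mod 4 = 3, hence disc K = 4·235 = 940 and O_K = ℤ[√235].
disc(K) = 940 is not divisible by 311; 311 is unramified.
(235/311) = 235^155 mod 311 = 1, giving Legendre symbol 1.
(235/311) = 1, so 311 splits.

p splits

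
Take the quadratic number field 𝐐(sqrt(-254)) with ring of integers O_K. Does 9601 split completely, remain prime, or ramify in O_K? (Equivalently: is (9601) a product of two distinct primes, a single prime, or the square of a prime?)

d = -254 ≡ 2 (mod 4), so O_K = ℤ[√-254] and disc(K) = 4d = -1016.
Since gcd(9601, -1016) = 1 the prime 9601 does not ramify.
Euler's criterion: (-254)^4800 mod 9601 = 1. Thus (-254|9601) = 1.
(-254/9601) = 1, so 9601 splits.

splits completely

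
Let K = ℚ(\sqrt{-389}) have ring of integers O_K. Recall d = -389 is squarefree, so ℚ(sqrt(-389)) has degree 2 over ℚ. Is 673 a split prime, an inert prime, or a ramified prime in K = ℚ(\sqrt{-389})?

d = -389 ≡ 3 (mod 4), so O_K = ℤ[√-389] and disc(K) = 4d = -1556.
disc(K) = -1556 is not divisible by 673; 673 is unramified.
Compute (-389/673) via Euler: 284^((673-1)/2) mod 673 = 672, so (-389/673) = -1.
d is a non-residue mod p, hence 673 remains inert in O_K.

remains prime (inert)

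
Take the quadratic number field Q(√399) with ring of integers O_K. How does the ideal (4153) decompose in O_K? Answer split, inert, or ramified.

399 mod 4 = 3, hence disc K = 4·399 = 1596 and O_K = ℤ[√399].
disc(K) = 1596 is not divisible by 4153; 4153 is unramified.
Legendre symbol by Euler's criterion: (399/4153) ≡ 399^2076 ≡ 1 (mod 4153), i.e. (399/4153) = 1.
(399/4153) = 1, so 4153 splits.

p splits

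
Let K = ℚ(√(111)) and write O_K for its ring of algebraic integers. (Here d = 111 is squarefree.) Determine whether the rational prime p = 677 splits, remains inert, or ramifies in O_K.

d = 111 ≡ 3 (mod 4), so O_K = ℤ[√111] and disc(K) = 4d = 444.
disc(K) = 444 is not divisible by 677; 677 is unramified.
Compute (111/677) via Euler: 111^((677-1)/2) mod 677 = 676, so (111/677) = -1.
d is a non-residue mod p, hence 677 remains inert in O_K.

inert — (677) stays prime in O_K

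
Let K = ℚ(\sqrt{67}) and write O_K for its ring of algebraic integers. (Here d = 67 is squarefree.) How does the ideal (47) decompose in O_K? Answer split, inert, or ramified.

inert — (47) stays prime in O_K

67 mod 4 = 3, hence disc K = 4·67 = 268 and O_K = ℤ[√67].
47 ∤ 268, so 47 is unramified.
Compute (67/47) via Euler: 20^((47-1)/2) mod 47 = 46, so (67/47) = -1.
d is a non-residue mod p, hence 47 remains inert in O_K.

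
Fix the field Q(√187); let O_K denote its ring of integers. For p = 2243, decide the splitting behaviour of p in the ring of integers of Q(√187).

d = 187 ≡ 3 (mod 4), so O_K = ℤ[√187] and disc(K) = 4d = 748.
2243 ∤ 748, so 2243 is unramified.
Legendre symbol by Euler's criterion: (187/2243) ≡ 187^1121 ≡ 1 (mod 2243), i.e. (187/2243) = 1.
d is a quadratic residue mod p, hence 2243 splits in O_K.

p splits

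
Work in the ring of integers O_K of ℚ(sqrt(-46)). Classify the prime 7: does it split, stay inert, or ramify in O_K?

Since -46 ≢ 1 mod 4, the ring of integers is ℤ[√-46] with discriminant 4·(-46) = -184.
Since gcd(7, -184) = 1 the prime 7 does not ramify.
Legendre symbol by Euler's criterion: (-46/7) ≡ (-46)^3 ≡ 6 (mod 7), i.e. (-46/7) = -1.
(-46/7) = -1, so 7 is inert.

7 remains inert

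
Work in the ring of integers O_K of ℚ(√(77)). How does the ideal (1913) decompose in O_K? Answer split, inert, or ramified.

77 mod 4 = 1, hence disc K = 77 and O_K = ℤ[(1+√77)/2].
1913 ∤ 77, so 1913 is unramified.
Compute (77/1913) via Euler: 77^((1913-1)/2) mod 1913 = 1912, so (77/1913) = -1.
(77/1913) = -1, so 1913 is inert.

inert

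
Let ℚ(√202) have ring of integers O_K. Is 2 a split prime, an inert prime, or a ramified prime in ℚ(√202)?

d = 202 ≡ 2 (mod 4), so O_K = ℤ[√202] and disc(K) = 4d = 808.
Ramification test: 2 | 808. The prime 2 ramifies in K.

ramified — (2) = 𝔭²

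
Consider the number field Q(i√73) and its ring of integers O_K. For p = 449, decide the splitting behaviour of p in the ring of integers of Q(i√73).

Since -73 ≢ 1 mod 4, the ring of integers is ℤ[√-73] with discriminant 4·(-73) = -292.
449 ∤ -292, so 449 is unramified.
Euler's criterion: (-73)^224 mod 449 = 448. Thus (-73|449) = -1.
(-73/449) = -1, so 449 is inert.

p is inert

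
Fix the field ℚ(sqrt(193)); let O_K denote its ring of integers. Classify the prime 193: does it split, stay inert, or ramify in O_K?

p ramifies

Since 193 ≡ 1 mod 4, the ring of integers is ℤ[(1+√193)/2] with discriminant 193.
193 divides disc(K) = 193, so 193 ramifies.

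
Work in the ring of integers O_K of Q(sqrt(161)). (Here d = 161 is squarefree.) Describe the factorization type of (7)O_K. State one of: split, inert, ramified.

p ramifies

Since 161 ≡ 1 mod 4, the ring of integers is ℤ[(1+√161)/2] with discriminant 161.
7 divides disc(K) = 161, so 7 ramifies.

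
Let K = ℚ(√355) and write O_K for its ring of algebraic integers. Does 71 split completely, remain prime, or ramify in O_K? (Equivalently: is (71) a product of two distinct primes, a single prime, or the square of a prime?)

ramifies in O_K

355 mod 4 = 3, hence disc K = 4·355 = 1420 and O_K = ℤ[√355].
disc(K) = 1420 = 71·20, so p = 71 is ramified.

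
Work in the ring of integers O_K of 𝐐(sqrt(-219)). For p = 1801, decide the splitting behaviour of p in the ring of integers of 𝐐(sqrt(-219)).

d = -219 ≡ 1 (mod 4), so O_K = ℤ[(1+√-219)/2] and disc(K) = d = -219.
disc(K) = -219 is not divisible by 1801; 1801 is unramified.
Euler's criterion: (-219)^900 mod 1801 = 1. Thus (-219|1801) = 1.
d is a quadratic residue mod p, hence 1801 splits in O_K.

1801 splits in O_K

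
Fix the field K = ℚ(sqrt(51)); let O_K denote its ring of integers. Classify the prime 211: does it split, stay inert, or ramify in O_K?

211 splits in O_K

d = 51 ≡ 3 (mod 4), so O_K = ℤ[√51] and disc(K) = 4d = 204.
Since gcd(211, 204) = 1 the prime 211 does not ramify.
(51/211) = 51^105 mod 211 = 1, giving Legendre symbol 1.
d is a quadratic residue mod p, hence 211 splits in O_K.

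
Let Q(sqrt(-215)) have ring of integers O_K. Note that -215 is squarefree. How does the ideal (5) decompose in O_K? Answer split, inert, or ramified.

p ramifies

Since -215 ≡ 1 mod 4, the ring of integers is ℤ[(1+√-215)/2] with discriminant -215.
disc(K) = -215 = 5·(-43), so p = 5 is ramified.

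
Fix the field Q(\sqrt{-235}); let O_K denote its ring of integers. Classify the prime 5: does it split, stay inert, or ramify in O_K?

d = -235 ≡ 1 (mod 4), so O_K = ℤ[(1+√-235)/2] and disc(K) = d = -235.
Ramification test: 5 | -235. The prime 5 ramifies in K.

5 is ramified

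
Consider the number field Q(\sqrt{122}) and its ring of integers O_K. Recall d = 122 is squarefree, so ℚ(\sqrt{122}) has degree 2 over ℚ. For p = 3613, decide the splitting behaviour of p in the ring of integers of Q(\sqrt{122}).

Since 122 ≢ 1 mod 4, the ring of integers is ℤ[√122] with discriminant 4·122 = 488.
Since gcd(3613, 488) = 1 the prime 3613 does not ramify.
Euler's criterion: 122^1806 mod 3613 = 3612. Thus (122|3613) = -1.
(122/3613) = -1, so 3613 is inert.

inert — (3613) stays prime in O_K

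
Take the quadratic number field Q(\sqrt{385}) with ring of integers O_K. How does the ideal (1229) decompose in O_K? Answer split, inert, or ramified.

1229 remains inert

d = 385 ≡ 1 (mod 4), so O_K = ℤ[(1+√385)/2] and disc(K) = d = 385.
disc(K) = 385 is not divisible by 1229; 1229 is unramified.
Legendre symbol by Euler's criterion: (385/1229) ≡ 385^614 ≡ 1228 (mod 1229), i.e. (385/1229) = -1.
(385/1229) = -1, so 1229 is inert.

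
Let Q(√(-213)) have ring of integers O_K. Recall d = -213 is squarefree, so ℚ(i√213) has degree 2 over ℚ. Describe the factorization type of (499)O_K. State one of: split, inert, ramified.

499 remains inert

d = -213 ≡ 3 (mod 4), so O_K = ℤ[√-213] and disc(K) = 4d = -852.
499 ∤ -852, so 499 is unramified.
Compute (-213/499) via Euler: 286^((499-1)/2) mod 499 = 498, so (-213/499) = -1.
d is a non-residue mod p, hence 499 remains inert in O_K.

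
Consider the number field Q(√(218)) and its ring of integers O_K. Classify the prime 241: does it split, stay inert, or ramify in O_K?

Since 218 ≢ 1 mod 4, the ring of integers is ℤ[√218] with discriminant 4·218 = 872.
Since gcd(241, 872) = 1 the prime 241 does not ramify.
(218/241) = 218^120 mod 241 = 240, giving Legendre symbol -1.
(218/241) = -1, so 241 is inert.

241 remains inert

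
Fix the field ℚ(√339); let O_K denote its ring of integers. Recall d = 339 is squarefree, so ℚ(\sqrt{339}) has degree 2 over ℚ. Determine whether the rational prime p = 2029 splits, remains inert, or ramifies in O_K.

d = 339 ≡ 3 (mod 4), so O_K = ℤ[√339] and disc(K) = 4d = 1356.
2029 ∤ 1356, so 2029 is unramified.
(339/2029) = 339^1014 mod 2029 = 2028, giving Legendre symbol -1.
Legendre symbol -1 ⇒ 2029 is inert.

inert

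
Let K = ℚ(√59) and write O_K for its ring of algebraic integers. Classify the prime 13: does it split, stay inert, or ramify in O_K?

d = 59 ≡ 3 (mod 4), so O_K = ℤ[√59] and disc(K) = 4d = 236.
Since gcd(13, 236) = 1 the prime 13 does not ramify.
Euler's criterion: 59^6 mod 13 = 12. Thus (59|13) = -1.
Legendre symbol -1 ⇒ 13 is inert.

13 remains inert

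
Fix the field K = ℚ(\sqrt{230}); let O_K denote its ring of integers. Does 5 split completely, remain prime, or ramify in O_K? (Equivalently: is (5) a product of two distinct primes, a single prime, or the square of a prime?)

ramified — (5) = 𝔭²

230 mod 4 = 2, hence disc K = 4·230 = 920 and O_K = ℤ[√230].
5 divides disc(K) = 920, so 5 ramifies.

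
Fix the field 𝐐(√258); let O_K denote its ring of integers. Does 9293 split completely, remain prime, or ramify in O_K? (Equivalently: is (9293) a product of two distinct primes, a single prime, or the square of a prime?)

inert

Since 258 ≢ 1 mod 4, the ring of integers is ℤ[√258] with discriminant 4·258 = 1032.
disc(K) = 1032 is not divisible by 9293; 9293 is unramified.
(258/9293) = 258^4646 mod 9293 = 9292, giving Legendre symbol -1.
(258/9293) = -1, so 9293 is inert.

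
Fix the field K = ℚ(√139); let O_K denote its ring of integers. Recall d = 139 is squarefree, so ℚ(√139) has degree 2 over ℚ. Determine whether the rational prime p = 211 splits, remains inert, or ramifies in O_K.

split — (211) = 𝔭₁𝔭₂ with 𝔭₁ ≠ 𝔭₂

139 mod 4 = 3, hence disc K = 4·139 = 556 and O_K = ℤ[√139].
Since gcd(211, 556) = 1 the prime 211 does not ramify.
(139/211) = 139^105 mod 211 = 1, giving Legendre symbol 1.
Legendre symbol 1 ⇒ 211 is split.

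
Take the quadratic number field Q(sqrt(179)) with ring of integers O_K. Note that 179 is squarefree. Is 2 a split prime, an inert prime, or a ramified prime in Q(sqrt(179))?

Since 179 ≢ 1 mod 4, the ring of integers is ℤ[√179] with discriminant 4·179 = 716.
2 divides disc(K) = 716, so 2 ramifies.

p ramifies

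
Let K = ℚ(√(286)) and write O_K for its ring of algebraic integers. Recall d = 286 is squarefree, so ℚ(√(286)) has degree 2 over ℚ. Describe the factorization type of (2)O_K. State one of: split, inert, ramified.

2 is ramified

Since 286 ≢ 1 mod 4, the ring of integers is ℤ[√286] with discriminant 4·286 = 1144.
disc(K) = 1144 = 2·572, so p = 2 is ramified.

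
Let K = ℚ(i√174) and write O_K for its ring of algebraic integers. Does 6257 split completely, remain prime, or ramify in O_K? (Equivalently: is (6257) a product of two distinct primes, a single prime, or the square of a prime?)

d = -174 ≡ 2 (mod 4), so O_K = ℤ[√-174] and disc(K) = 4d = -696.
6257 ∤ -696, so 6257 is unramified.
Compute (-174/6257) via Euler: 6083^((6257-1)/2) mod 6257 = 6256, so (-174/6257) = -1.
d is a non-residue mod p, hence 6257 remains inert in O_K.

6257 remains inert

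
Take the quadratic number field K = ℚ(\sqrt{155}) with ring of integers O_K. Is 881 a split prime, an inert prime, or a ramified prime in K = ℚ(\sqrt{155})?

remains prime (inert)

d = 155 ≡ 3 (mod 4), so O_K = ℤ[√155] and disc(K) = 4d = 620.
Since gcd(881, 620) = 1 the prime 881 does not ramify.
(155/881) = 155^440 mod 881 = 880, giving Legendre symbol -1.
Legendre symbol -1 ⇒ 881 is inert.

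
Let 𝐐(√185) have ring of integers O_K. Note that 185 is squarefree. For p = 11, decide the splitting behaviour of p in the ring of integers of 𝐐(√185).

Since 185 ≡ 1 mod 4, the ring of integers is ℤ[(1+√185)/2] with discriminant 185.
11 ∤ 185, so 11 is unramified.
Compute (185/11) via Euler: 9^((11-1)/2) mod 11 = 1, so (185/11) = 1.
(185/11) = 1, so 11 splits.

11 splits in O_K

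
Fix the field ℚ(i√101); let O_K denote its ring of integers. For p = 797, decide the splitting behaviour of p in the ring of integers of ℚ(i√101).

d = -101 ≡ 3 (mod 4), so O_K = ℤ[√-101] and disc(K) = 4d = -404.
797 ∤ -404, so 797 is unramified.
(-101/797) = 696^398 mod 797 = 796, giving Legendre symbol -1.
(-101/797) = -1, so 797 is inert.

797 remains inert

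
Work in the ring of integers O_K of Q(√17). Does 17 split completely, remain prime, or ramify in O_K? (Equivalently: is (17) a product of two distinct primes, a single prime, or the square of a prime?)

Since 17 ≡ 1 mod 4, the ring of integers is ℤ[(1+√17)/2] with discriminant 17.
Ramification test: 17 | 17. The prime 17 ramifies in K.

ramified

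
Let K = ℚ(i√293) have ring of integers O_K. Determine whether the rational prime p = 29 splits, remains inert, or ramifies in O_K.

inert

-293 mod 4 = 3, hence disc K = 4·(-293) = -1172 and O_K = ℤ[√-293].
29 ∤ -1172, so 29 is unramified.
Legendre symbol by Euler's criterion: (-293/29) ≡ (-293)^14 ≡ 28 (mod 29), i.e. (-293/29) = -1.
(-293/29) = -1, so 29 is inert.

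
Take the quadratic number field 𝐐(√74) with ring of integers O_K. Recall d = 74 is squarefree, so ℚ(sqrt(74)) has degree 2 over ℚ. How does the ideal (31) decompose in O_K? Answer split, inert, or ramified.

31 remains inert

d = 74 ≡ 2 (mod 4), so O_K = ℤ[√74] and disc(K) = 4d = 296.
Since gcd(31, 296) = 1 the prime 31 does not ramify.
Legendre symbol by Euler's criterion: (74/31) ≡ 74^15 ≡ 30 (mod 31), i.e. (74/31) = -1.
d is a non-residue mod p, hence 31 remains inert in O_K.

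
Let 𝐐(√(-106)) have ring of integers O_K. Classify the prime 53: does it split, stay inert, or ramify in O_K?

d = -106 ≡ 2 (mod 4), so O_K = ℤ[√-106] and disc(K) = 4d = -424.
Ramification test: 53 | -424. The prime 53 ramifies in K.

ramifies in O_K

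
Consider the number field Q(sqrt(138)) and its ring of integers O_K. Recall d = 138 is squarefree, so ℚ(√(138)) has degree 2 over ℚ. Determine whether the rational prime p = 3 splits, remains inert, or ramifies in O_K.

Since 138 ≢ 1 mod 4, the ring of integers is ℤ[√138] with discriminant 4·138 = 552.
3 divides disc(K) = 552, so 3 ramifies.

ramified — (3) = 𝔭²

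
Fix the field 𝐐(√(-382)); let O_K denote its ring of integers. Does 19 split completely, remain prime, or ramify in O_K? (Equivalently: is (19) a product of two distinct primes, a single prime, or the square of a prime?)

d = -382 ≡ 2 (mod 4), so O_K = ℤ[√-382] and disc(K) = 4d = -1528.
Since gcd(19, -1528) = 1 the prime 19 does not ramify.
(-382/19) = 17^9 mod 19 = 1, giving Legendre symbol 1.
d is a quadratic residue mod p, hence 19 splits in O_K.

19 splits in O_K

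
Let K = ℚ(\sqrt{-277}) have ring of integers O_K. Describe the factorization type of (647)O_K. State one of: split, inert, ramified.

Since -277 ≢ 1 mod 4, the ring of integers is ℤ[√-277] with discriminant 4·(-277) = -1108.
disc(K) = -1108 is not divisible by 647; 647 is unramified.
(-277/647) = 370^323 mod 647 = 1, giving Legendre symbol 1.
d is a quadratic residue mod p, hence 647 splits in O_K.

split — (647) = 𝔭₁𝔭₂ with 𝔭₁ ≠ 𝔭₂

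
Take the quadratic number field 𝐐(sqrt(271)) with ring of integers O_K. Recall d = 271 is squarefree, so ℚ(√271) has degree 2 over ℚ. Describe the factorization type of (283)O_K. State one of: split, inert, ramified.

split

d = 271 ≡ 3 (mod 4), so O_K = ℤ[√271] and disc(K) = 4d = 1084.
283 ∤ 1084, so 283 is unramified.
Compute (271/283) via Euler: 271^((283-1)/2) mod 283 = 1, so (271/283) = 1.
(271/283) = 1, so 283 splits.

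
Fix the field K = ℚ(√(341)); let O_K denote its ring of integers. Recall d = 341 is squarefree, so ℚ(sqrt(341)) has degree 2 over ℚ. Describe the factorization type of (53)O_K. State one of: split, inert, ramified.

Since 341 ≡ 1 mod 4, the ring of integers is ℤ[(1+√341)/2] with discriminant 341.
Since gcd(53, 341) = 1 the prime 53 does not ramify.
(341/53) = 23^26 mod 53 = 52, giving Legendre symbol -1.
d is a non-residue mod p, hence 53 remains inert in O_K.

inert — (53) stays prime in O_K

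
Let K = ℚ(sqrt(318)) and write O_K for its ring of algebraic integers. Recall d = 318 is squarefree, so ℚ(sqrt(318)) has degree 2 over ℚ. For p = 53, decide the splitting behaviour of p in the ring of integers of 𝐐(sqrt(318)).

d = 318 ≡ 2 (mod 4), so O_K = ℤ[√318] and disc(K) = 4d = 1272.
disc(K) = 1272 = 53·24, so p = 53 is ramified.

ramified — (53) = 𝔭²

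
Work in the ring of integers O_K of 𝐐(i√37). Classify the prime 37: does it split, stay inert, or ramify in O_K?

Since -37 ≢ 1 mod 4, the ring of integers is ℤ[√-37] with discriminant 4·(-37) = -148.
37 divides disc(K) = -148, so 37 ramifies.

ramified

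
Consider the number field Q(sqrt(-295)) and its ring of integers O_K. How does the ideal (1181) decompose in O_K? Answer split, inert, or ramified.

-295 mod 4 = 1, hence disc K = -295 and O_K = ℤ[(1+√-295)/2].
Since gcd(1181, -295) = 1 the prime 1181 does not ramify.
(-295/1181) = 886^590 mod 1181 = 1, giving Legendre symbol 1.
d is a quadratic residue mod p, hence 1181 splits in O_K.

split — (1181) = 𝔭₁𝔭₂ with 𝔭₁ ≠ 𝔭₂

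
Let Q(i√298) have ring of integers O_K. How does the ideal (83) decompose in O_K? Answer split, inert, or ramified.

remains prime (inert)

Since -298 ≢ 1 mod 4, the ring of integers is ℤ[√-298] with discriminant 4·(-298) = -1192.
83 ∤ -1192, so 83 is unramified.
Compute (-298/83) via Euler: 34^((83-1)/2) mod 83 = 82, so (-298/83) = -1.
(-298/83) = -1, so 83 is inert.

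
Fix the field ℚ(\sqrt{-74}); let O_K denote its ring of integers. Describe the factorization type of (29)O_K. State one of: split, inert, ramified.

splits completely

-74 mod 4 = 2, hence disc K = 4·(-74) = -296 and O_K = ℤ[√-74].
29 ∤ -296, so 29 is unramified.
Euler's criterion: (-74)^14 mod 29 = 1. Thus (-74|29) = 1.
d is a quadratic residue mod p, hence 29 splits in O_K.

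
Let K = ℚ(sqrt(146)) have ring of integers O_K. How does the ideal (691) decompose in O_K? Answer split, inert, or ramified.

split

d = 146 ≡ 2 (mod 4), so O_K = ℤ[√146] and disc(K) = 4d = 584.
691 ∤ 584, so 691 is unramified.
Euler's criterion: 146^345 mod 691 = 1. Thus (146|691) = 1.
(146/691) = 1, so 691 splits.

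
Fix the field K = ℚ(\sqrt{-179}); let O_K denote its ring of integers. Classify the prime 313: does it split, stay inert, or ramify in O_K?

-179 mod 4 = 1, hence disc K = -179 and O_K = ℤ[(1+√-179)/2].
disc(K) = -179 is not divisible by 313; 313 is unramified.
Legendre symbol by Euler's criterion: (-179/313) ≡ (-179)^156 ≡ 312 (mod 313), i.e. (-179/313) = -1.
(-179/313) = -1, so 313 is inert.

inert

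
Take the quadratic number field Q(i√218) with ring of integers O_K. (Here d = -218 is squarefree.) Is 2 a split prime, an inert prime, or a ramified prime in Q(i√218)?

d = -218 ≡ 2 (mod 4), so O_K = ℤ[√-218] and disc(K) = 4d = -872.
Ramification test: 2 | -872. The prime 2 ramifies in K.

2 is ramified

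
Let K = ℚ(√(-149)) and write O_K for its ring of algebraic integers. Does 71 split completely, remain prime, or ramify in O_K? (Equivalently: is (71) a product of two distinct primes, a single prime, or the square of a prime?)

splits completely

Since -149 ≢ 1 mod 4, the ring of integers is ℤ[√-149] with discriminant 4·(-149) = -596.
Since gcd(71, -596) = 1 the prime 71 does not ramify.
Compute (-149/71) via Euler: 64^((71-1)/2) mod 71 = 1, so (-149/71) = 1.
(-149/71) = 1, so 71 splits.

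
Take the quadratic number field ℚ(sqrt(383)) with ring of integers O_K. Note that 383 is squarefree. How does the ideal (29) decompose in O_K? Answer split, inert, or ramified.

p splits

d = 383 ≡ 3 (mod 4), so O_K = ℤ[√383] and disc(K) = 4d = 1532.
29 ∤ 1532, so 29 is unramified.
(383/29) = 6^14 mod 29 = 1, giving Legendre symbol 1.
(383/29) = 1, so 29 splits.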